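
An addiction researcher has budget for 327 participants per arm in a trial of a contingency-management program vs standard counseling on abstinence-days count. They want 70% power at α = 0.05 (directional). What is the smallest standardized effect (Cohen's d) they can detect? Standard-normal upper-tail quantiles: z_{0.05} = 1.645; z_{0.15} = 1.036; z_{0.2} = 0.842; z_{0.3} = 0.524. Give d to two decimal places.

For two independent groups of n = 327 each: d_min = (z_{α} + z_β)·√(2/n).
z-sum = 1.645 + 0.524 = 2.169.
d_min = 2.169 × √(2/327) = 2.169 × 0.0782 = 0.170.

d_min ≈ 0.17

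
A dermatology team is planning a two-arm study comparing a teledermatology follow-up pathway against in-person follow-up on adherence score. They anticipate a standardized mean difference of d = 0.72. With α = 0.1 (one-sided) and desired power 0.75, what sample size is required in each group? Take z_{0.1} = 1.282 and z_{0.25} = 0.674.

For two independent groups with equal n: n = 2·((z_{α} + z_β) / d)².
z_{α} + z_β = 1.282 + 0.674 = 1.956.
n = 2 × (1.956 / 0.72)² = 2 × 2.717² = 2 × 7.38 = 14.8.
Round up to the next whole participant.

n = 15 per group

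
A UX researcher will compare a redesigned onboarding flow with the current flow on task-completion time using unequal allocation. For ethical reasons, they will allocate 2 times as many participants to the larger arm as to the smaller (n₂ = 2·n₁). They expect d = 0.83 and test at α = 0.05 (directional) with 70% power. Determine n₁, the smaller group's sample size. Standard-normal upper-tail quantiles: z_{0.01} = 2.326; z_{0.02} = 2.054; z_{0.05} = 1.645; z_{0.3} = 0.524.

With allocation ratio k = n₂/n₁ = 2, Var(x̄₁−x̄₂) = σ²(1/n₁ + 1/(k·n₁)) = σ²·(k+1)/(k·n₁).
So n₁ = (1 + 1/k)·((z_{α} + z_β)/d)² = 1.500 × (2.169/0.83)².
n₁ = 1.500 × 6.83 = 10.2.
Round up: n₁ = 11, giving n₂ = 2 × 11 = 22.

n₁ = 11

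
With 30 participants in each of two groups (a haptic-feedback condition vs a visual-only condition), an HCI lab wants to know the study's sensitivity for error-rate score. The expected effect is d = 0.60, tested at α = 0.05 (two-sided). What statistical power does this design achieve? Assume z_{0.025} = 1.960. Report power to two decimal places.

power ≈ 0.64

For two equal groups, power = Φ(d·√(n/2) − z_{α/2}).
d·√(n/2) = 0.60 × √(30/2) = 0.60 × 3.873 = 2.324.
z_β = 2.324 − 1.960 = 0.364.
Power = Φ(0.364) = 0.642.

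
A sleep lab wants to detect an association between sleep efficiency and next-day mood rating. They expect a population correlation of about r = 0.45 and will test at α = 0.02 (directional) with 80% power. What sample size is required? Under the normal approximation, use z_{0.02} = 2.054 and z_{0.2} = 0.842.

n = 39

Fisher's z: C = ½·ln((1+r)/(1−r)) = ½·ln(2.6364) = 0.4847.
n = ((z_{α} + z_β)/C)² + 3.
(2.054 + 0.842) / 0.4847 = 2.896 / 0.4847 = 5.975.
n = 5.975² + 3 = 35.70 + 3 = 38.7.
Round up.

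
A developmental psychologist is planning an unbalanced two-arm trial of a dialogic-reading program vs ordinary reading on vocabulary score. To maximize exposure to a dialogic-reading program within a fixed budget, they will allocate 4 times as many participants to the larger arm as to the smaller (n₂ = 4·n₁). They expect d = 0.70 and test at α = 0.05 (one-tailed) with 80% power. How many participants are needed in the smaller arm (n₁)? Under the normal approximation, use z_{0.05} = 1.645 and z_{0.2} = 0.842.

With allocation ratio k = n₂/n₁ = 4, Var(x̄₁−x̄₂) = σ²(1/n₁ + 1/(k·n₁)) = σ²·(k+1)/(k·n₁).
So n₁ = (1 + 1/k)·((z_{α} + z_β)/d)² = 1.250 × (2.487/0.70)².
n₁ = 1.250 × 12.62 = 15.8.
Round up: n₁ = 16, giving n₂ = 4 × 16 = 64.

n₁ = 16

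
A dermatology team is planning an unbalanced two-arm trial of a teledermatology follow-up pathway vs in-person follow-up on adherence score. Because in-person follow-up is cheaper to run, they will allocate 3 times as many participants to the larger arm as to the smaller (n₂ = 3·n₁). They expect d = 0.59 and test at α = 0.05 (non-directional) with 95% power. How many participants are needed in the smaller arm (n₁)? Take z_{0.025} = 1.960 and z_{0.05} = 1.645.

With allocation ratio k = n₂/n₁ = 3, Var(x̄₁−x̄₂) = σ²(1/n₁ + 1/(k·n₁)) = σ²·(k+1)/(k·n₁).
So n₁ = (1 + 1/k)·((z_{α/2} + z_β)/d)² = 1.333 × (3.605/0.59)².
n₁ = 1.333 × 37.33 = 49.8.
Round up: n₁ = 50, giving n₂ = 3 × 50 = 150.

n₁ = 50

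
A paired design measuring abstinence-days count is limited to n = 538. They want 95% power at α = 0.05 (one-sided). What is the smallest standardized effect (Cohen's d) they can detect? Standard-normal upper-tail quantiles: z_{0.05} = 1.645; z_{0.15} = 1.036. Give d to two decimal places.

For a single sample (or paired design) of n = 538: d_min = (z_{α} + z_β)/√n.
z-sum = 1.645 + 1.645 = 3.290.
d_min = 3.290 / √538 = 3.290 / 23.195 = 0.142.

d_min ≈ 0.14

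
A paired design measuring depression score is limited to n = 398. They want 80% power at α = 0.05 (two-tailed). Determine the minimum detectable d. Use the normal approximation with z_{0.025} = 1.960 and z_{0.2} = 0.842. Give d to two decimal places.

d_min ≈ 0.14

For a single sample (or paired design) of n = 398: d_min = (z_{α/2} + z_β)/√n.
z-sum = 1.960 + 0.842 = 2.802.
d_min = 2.802 / √398 = 2.802 / 19.950 = 0.140.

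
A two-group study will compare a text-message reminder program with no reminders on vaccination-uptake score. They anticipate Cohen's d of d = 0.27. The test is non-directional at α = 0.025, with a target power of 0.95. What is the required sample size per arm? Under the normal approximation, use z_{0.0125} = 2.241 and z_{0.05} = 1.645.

For two independent groups with equal n: n = 2·((z_{α/2} + z_β) / d)².
z_{α/2} + z_β = 2.241 + 1.645 = 3.886.
n = 2 × (3.886 / 0.27)² = 2 × 14.393² = 2 × 207.15 = 414.3.
Round up to the next whole participant.

n = 415 per group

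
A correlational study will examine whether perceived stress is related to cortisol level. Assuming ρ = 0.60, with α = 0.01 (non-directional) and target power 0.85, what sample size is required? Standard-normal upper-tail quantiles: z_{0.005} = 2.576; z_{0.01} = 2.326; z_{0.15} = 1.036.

n = 31

Fisher's z: C = ½·ln((1+r)/(1−r)) = ½·ln(4.0000) = 0.6931.
n = ((z_{α/2} + z_β)/C)² + 3.
(2.576 + 1.036) / 0.6931 = 3.612 / 0.6931 = 5.211.
n = 5.211² + 3 = 27.16 + 3 = 30.2.
Round up.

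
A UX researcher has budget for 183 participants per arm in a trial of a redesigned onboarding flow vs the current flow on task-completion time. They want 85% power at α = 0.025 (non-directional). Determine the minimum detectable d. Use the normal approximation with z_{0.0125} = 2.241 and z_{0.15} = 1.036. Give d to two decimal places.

d_min ≈ 0.34

For two independent groups of n = 183 each: d_min = (z_{α/2} + z_β)·√(2/n).
z-sum = 2.241 + 1.036 = 3.277.
d_min = 3.277 × √(2/183) = 3.277 × 0.1045 = 0.343.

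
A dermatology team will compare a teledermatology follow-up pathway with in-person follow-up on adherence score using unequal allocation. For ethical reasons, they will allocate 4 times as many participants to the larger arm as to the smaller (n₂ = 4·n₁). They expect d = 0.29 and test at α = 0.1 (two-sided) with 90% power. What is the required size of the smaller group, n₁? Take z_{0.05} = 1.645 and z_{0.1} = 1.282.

With allocation ratio k = n₂/n₁ = 4, Var(x̄₁−x̄₂) = σ²(1/n₁ + 1/(k·n₁)) = σ²·(k+1)/(k·n₁).
So n₁ = (1 + 1/k)·((z_{α/2} + z_β)/d)² = 1.250 × (2.927/0.29)².
n₁ = 1.250 × 101.87 = 127.3.
Round up: n₁ = 128, giving n₂ = 4 × 128 = 512.

n₁ = 128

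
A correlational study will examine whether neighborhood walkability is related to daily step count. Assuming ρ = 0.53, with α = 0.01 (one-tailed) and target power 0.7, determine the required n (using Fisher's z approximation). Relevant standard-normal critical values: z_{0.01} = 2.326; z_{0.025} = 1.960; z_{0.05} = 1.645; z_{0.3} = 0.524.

Fisher's z: C = ½·ln((1+r)/(1−r)) = ½·ln(3.2553) = 0.5901.
n = ((z_{α} + z_β)/C)² + 3.
(2.326 + 0.524) / 0.5901 = 2.850 / 0.5901 = 4.830.
n = 4.830² + 3 = 23.33 + 3 = 26.3.
Round up.

n = 27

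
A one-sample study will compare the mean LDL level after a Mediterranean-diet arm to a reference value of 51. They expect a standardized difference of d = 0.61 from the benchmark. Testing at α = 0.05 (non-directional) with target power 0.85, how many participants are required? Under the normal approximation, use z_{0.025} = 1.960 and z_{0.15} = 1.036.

For a one-sample test: n = ((z_{α/2} + z_β) / d)².
z_{α/2} + z_β = 1.960 + 1.036 = 2.996.
n = (2.996 / 0.61)² = 4.911² = 24.12.
Round up.

n = 25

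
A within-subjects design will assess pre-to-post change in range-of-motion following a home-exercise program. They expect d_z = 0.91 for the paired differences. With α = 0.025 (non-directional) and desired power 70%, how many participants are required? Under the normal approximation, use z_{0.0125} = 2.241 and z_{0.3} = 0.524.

For a paired (one-sample on differences) test: n = ((z_{α/2} + z_β) / d)².
z_{α/2} + z_β = 2.241 + 0.524 = 2.765.
n = (2.765 / 0.91)² = 3.038² = 9.23.
Round up.

n = 10 pairs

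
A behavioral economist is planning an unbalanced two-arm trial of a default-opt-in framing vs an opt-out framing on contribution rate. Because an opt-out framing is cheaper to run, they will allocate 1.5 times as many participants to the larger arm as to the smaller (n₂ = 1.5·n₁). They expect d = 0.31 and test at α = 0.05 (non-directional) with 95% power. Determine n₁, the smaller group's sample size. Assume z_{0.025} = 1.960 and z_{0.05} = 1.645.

With allocation ratio k = n₂/n₁ = 1.5, Var(x̄₁−x̄₂) = σ²(1/n₁ + 1/(k·n₁)) = σ²·(k+1)/(k·n₁).
So n₁ = (1 + 1/k)·((z_{α/2} + z_β)/d)² = 1.667 × (3.605/0.31)².
n₁ = 1.667 × 135.23 = 225.4.
Round up: n₁ = 226, giving n₂ = 1.5 × 226 = 339.

n₁ = 226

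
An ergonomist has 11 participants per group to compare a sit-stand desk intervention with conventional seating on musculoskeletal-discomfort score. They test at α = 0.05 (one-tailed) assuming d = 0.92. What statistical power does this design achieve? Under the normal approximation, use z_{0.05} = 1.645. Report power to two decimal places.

power ≈ 0.70

For two equal groups, power = Φ(d·√(n/2) − z_{α}).
d·√(n/2) = 0.92 × √(11/2) = 0.92 × 2.345 = 2.158.
z_β = 2.158 − 1.645 = 0.513.
Power = Φ(0.513) = 0.696.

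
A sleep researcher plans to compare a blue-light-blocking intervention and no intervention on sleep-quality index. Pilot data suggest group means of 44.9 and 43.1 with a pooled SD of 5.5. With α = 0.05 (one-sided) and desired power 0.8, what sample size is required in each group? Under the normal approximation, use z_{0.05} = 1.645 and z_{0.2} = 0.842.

n = 116 per group

Cohen's d = |M₁ − M₂| / SD_pooled = |44.9 − 43.1| / 5.5 = 1.8 / 5.5 = 0.327.
For two independent groups with equal n: n = 2·((z_{α} + z_β) / d)².
z_{α} + z_β = 1.645 + 0.842 = 2.487.
n = 2 × (2.487 / 0.327)² = 2 × 7.606² = 2 × 57.84 = 115.7.
Round up to the next whole participant.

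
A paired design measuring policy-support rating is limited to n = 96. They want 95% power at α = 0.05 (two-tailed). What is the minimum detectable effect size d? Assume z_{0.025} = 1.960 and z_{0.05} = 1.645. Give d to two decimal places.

For a single sample (or paired design) of n = 96: d_min = (z_{α/2} + z_β)/√n.
z-sum = 1.960 + 1.645 = 3.605.
d_min = 3.605 / √96 = 3.605 / 9.798 = 0.368.

d_min ≈ 0.37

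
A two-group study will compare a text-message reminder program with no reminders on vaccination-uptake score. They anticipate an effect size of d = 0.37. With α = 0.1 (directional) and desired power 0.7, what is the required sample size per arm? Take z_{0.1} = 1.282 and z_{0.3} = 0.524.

n = 48 per group

For two independent groups with equal n: n = 2·((z_{α} + z_β) / d)².
z_{α} + z_β = 1.282 + 0.524 = 1.806.
n = 2 × (1.806 / 0.37)² = 2 × 4.881² = 2 × 23.82 = 47.6.
Round up to the next whole participant.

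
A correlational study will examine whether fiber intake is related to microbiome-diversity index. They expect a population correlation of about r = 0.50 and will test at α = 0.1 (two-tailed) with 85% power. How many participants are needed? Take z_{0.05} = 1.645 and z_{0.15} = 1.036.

Fisher's z: C = ½·ln((1+r)/(1−r)) = ½·ln(3.0000) = 0.5493.
n = ((z_{α/2} + z_β)/C)² + 3.
(1.645 + 1.036) / 0.5493 = 2.681 / 0.5493 = 4.881.
n = 4.881² + 3 = 23.82 + 3 = 26.8.
Round up.

n = 27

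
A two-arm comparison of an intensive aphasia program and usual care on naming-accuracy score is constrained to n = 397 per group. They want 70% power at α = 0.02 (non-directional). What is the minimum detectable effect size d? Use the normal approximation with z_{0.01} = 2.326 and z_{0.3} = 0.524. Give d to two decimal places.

d_min ≈ 0.20

For two independent groups of n = 397 each: d_min = (z_{α/2} + z_β)·√(2/n).
z-sum = 2.326 + 0.524 = 2.850.
d_min = 2.850 × √(2/397) = 2.850 × 0.0710 = 0.202.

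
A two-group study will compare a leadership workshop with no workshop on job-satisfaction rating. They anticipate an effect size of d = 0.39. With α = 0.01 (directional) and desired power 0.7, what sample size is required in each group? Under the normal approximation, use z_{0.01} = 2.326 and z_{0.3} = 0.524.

For two independent groups with equal n: n = 2·((z_{α} + z_β) / d)².
z_{α} + z_β = 2.326 + 0.524 = 2.850.
n = 2 × (2.850 / 0.39)² = 2 × 7.308² = 2 × 53.40 = 106.8.
Round up to the next whole participant.

n = 107 per group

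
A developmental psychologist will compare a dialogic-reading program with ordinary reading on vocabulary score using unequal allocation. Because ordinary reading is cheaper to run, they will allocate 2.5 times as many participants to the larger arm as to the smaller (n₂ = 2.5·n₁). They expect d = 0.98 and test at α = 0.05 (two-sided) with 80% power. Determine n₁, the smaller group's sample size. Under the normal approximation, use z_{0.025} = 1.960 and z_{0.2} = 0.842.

With allocation ratio k = n₂/n₁ = 2.5, Var(x̄₁−x̄₂) = σ²(1/n₁ + 1/(k·n₁)) = σ²·(k+1)/(k·n₁).
So n₁ = (1 + 1/k)·((z_{α/2} + z_β)/d)² = 1.400 × (2.802/0.98)².
n₁ = 1.400 × 8.17 = 11.4.
Round up: n₁ = 12, giving n₂ = 2.5 × 12 = 30.

n₁ = 12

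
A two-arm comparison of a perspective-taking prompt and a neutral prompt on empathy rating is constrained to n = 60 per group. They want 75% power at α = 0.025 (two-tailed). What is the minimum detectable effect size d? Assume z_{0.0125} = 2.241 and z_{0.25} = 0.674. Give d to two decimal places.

d_min ≈ 0.53

For two independent groups of n = 60 each: d_min = (z_{α/2} + z_β)·√(2/n).
z-sum = 2.241 + 0.674 = 2.915.
d_min = 2.915 × √(2/60) = 2.915 × 0.1826 = 0.532.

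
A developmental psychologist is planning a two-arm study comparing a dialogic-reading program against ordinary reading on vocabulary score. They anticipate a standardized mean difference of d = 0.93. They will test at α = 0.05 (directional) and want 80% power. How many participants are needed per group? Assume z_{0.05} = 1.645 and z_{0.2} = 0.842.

For two independent groups with equal n: n = 2·((z_{α} + z_β) / d)².
z_{α} + z_β = 1.645 + 0.842 = 2.487.
n = 2 × (2.487 / 0.93)² = 2 × 2.674² = 2 × 7.15 = 14.3.
Round up to the next whole participant.

n = 15 per group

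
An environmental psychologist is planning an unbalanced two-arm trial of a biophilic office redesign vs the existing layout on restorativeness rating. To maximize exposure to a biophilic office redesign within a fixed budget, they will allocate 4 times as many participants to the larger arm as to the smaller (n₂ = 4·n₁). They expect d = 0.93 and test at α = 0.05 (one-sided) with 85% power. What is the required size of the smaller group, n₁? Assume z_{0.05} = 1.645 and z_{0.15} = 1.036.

n₁ = 11

With allocation ratio k = n₂/n₁ = 4, Var(x̄₁−x̄₂) = σ²(1/n₁ + 1/(k·n₁)) = σ²·(k+1)/(k·n₁).
So n₁ = (1 + 1/k)·((z_{α} + z_β)/d)² = 1.250 × (2.681/0.93)².
n₁ = 1.250 × 8.31 = 10.4.
Round up: n₁ = 11, giving n₂ = 4 × 11 = 44.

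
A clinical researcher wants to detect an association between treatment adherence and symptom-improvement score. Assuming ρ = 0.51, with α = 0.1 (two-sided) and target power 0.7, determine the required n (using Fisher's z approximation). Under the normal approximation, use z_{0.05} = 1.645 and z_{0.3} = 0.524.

n = 18

Fisher's z: C = ½·ln((1+r)/(1−r)) = ½·ln(3.0816) = 0.5627.
n = ((z_{α/2} + z_β)/C)² + 3.
(1.645 + 0.524) / 0.5627 = 2.169 / 0.5627 = 3.855.
n = 3.855² + 3 = 14.86 + 3 = 17.9.
Round up.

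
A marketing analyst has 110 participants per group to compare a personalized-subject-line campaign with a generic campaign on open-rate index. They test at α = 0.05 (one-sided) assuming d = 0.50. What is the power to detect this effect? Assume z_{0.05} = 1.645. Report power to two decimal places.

power ≈ 0.98

For two equal groups, power = Φ(d·√(n/2) − z_{α}).
d·√(n/2) = 0.50 × √(110/2) = 0.50 × 7.416 = 3.708.
z_β = 3.708 − 1.645 = 2.063.
Power = Φ(2.063) = 0.980.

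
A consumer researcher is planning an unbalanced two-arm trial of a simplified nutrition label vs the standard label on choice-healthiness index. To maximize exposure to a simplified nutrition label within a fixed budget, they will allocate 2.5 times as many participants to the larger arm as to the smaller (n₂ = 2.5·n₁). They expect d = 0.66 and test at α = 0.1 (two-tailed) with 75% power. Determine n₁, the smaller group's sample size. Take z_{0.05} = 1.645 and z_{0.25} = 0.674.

n₁ = 18

With allocation ratio k = n₂/n₁ = 2.5, Var(x̄₁−x̄₂) = σ²(1/n₁ + 1/(k·n₁)) = σ²·(k+1)/(k·n₁).
So n₁ = (1 + 1/k)·((z_{α/2} + z_β)/d)² = 1.400 × (2.319/0.66)².
n₁ = 1.400 × 12.35 = 17.3.
Round up: n₁ = 18, giving n₂ = 2.5 × 18 = 45.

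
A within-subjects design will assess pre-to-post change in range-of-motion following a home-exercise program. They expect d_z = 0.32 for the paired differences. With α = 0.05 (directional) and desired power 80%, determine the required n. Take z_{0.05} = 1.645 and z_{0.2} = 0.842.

n = 61 pairs

For a paired (one-sample on differences) test: n = ((z_{α} + z_β) / d)².
z_{α} + z_β = 1.645 + 0.842 = 2.487.
n = (2.487 / 0.32)² = 7.772² = 60.40.
Round up.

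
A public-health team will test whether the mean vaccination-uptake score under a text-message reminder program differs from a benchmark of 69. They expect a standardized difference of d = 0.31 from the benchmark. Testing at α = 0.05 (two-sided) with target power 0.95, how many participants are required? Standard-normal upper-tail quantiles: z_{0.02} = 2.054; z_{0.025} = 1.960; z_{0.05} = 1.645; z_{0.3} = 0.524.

For a one-sample test: n = ((z_{α/2} + z_β) / d)².
z_{α/2} + z_β = 1.960 + 1.645 = 3.605.
n = (3.605 / 0.31)² = 11.629² = 135.23.
Round up.

n = 136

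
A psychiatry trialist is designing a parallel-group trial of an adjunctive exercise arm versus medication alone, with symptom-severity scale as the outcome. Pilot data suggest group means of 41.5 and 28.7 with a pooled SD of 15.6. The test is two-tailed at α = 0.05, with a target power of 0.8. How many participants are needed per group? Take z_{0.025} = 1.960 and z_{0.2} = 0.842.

Cohen's d = |M₁ − M₂| / SD_pooled = |41.5 − 28.7| / 15.6 = 12.8 / 15.6 = 0.821.
For two independent groups with equal n: n = 2·((z_{α/2} + z_β) / d)².
z_{α/2} + z_β = 1.960 + 0.842 = 2.802.
n = 2 × (2.802 / 0.821)² = 2 × 3.413² = 2 × 11.65 = 23.3.
Round up to the next whole participant.

n = 24 per group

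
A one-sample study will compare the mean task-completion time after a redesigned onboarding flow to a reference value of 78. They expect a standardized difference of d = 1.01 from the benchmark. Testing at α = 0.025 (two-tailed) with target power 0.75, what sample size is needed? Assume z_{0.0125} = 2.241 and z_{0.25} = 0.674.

n = 9

For a one-sample test: n = ((z_{α/2} + z_β) / d)².
z_{α/2} + z_β = 2.241 + 0.674 = 2.915.
n = (2.915 / 1.01)² = 2.886² = 8.33.
Round up.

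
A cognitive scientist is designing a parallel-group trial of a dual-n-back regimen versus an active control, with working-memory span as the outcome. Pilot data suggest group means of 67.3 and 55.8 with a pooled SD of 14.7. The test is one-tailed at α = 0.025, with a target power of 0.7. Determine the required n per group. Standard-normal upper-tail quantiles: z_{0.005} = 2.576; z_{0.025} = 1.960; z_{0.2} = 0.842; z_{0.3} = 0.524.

n = 21 per group

Cohen's d = |M₁ − M₂| / SD_pooled = |67.3 − 55.8| / 14.7 = 11.5 / 14.7 = 0.782.
For two independent groups with equal n: n = 2·((z_{α} + z_β) / d)².
z_{α} + z_β = 1.960 + 0.524 = 2.484.
n = 2 × (2.484 / 0.782)² = 2 × 3.176² = 2 × 10.09 = 20.2.
Round up to the next whole participant.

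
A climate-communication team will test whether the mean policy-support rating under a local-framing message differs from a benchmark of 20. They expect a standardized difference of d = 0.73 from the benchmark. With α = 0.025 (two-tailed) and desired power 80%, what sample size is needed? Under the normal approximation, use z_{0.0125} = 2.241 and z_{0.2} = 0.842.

n = 18

For a one-sample test: n = ((z_{α/2} + z_β) / d)².
z_{α/2} + z_β = 2.241 + 0.842 = 3.083.
n = (3.083 / 0.73)² = 4.223² = 17.84.
Round up.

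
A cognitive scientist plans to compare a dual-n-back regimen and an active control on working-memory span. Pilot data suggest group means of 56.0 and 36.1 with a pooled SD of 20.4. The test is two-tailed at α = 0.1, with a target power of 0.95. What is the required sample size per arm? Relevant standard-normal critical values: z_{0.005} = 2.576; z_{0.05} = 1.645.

Cohen's d = |M₁ − M₂| / SD_pooled = |56.0 − 36.1| / 20.4 = 19.9 / 20.4 = 0.975.
For two independent groups with equal n: n = 2·((z_{α/2} + z_β) / d)².
z_{α/2} + z_β = 1.645 + 1.645 = 3.290.
n = 2 × (3.290 / 0.975)² = 2 × 3.374² = 2 × 11.39 = 22.8.
Round up to the next whole participant.

n = 23 per group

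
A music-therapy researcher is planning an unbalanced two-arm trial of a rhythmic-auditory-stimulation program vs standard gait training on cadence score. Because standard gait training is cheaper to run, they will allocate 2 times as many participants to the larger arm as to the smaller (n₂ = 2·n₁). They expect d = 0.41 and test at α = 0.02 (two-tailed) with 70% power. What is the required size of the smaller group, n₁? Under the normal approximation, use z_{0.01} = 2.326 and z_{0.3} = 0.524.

With allocation ratio k = n₂/n₁ = 2, Var(x̄₁−x̄₂) = σ²(1/n₁ + 1/(k·n₁)) = σ²·(k+1)/(k·n₁).
So n₁ = (1 + 1/k)·((z_{α/2} + z_β)/d)² = 1.500 × (2.850/0.41)².
n₁ = 1.500 × 48.32 = 72.5.
Round up: n₁ = 73, giving n₂ = 2 × 73 = 146.

n₁ = 73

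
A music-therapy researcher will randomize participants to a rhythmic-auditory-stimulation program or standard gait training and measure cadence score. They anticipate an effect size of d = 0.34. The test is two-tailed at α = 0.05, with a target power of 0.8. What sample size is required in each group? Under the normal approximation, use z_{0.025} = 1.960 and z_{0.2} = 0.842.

n = 136 per group

For two independent groups with equal n: n = 2·((z_{α/2} + z_β) / d)².
z_{α/2} + z_β = 1.960 + 0.842 = 2.802.
n = 2 × (2.802 / 0.34)² = 2 × 8.241² = 2 × 67.92 = 135.8.
Round up to the next whole participant.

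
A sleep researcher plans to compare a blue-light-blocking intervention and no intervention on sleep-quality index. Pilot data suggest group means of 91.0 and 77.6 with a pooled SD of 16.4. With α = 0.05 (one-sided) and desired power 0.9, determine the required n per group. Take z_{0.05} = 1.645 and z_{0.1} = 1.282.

n = 26 per group

Cohen's d = |M₁ − M₂| / SD_pooled = |91.0 − 77.6| / 16.4 = 13.4 / 16.4 = 0.817.
For two independent groups with equal n: n = 2·((z_{α} + z_β) / d)².
z_{α} + z_β = 1.645 + 1.282 = 2.927.
n = 2 × (2.927 / 0.817)² = 2 × 3.583² = 2 × 12.84 = 25.7.
Round up to the next whole participant.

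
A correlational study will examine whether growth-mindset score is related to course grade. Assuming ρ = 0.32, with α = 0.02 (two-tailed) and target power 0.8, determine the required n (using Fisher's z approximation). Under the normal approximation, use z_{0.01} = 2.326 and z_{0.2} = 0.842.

n = 95

Fisher's z: C = ½·ln((1+r)/(1−r)) = ½·ln(1.9412) = 0.3316.
n = ((z_{α/2} + z_β)/C)² + 3.
(2.326 + 0.842) / 0.3316 = 3.168 / 0.3316 = 9.554.
n = 9.554² + 3 = 91.27 + 3 = 94.3.
Round up.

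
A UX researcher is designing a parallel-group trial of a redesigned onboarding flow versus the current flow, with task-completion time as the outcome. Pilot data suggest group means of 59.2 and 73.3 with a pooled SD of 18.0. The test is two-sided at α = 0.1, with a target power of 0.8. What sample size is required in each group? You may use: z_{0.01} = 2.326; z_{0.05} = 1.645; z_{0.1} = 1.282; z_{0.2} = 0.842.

Cohen's d = |M₁ − M₂| / SD_pooled = |59.2 − 73.3| / 18.0 = 14.1 / 18.0 = 0.783.
For two independent groups with equal n: n = 2·((z_{α/2} + z_β) / d)².
z_{α/2} + z_β = 1.645 + 0.842 = 2.487.
n = 2 × (2.487 / 0.783)² = 2 × 3.176² = 2 × 10.09 = 20.2.
Round up to the next whole participant.

n = 21 per group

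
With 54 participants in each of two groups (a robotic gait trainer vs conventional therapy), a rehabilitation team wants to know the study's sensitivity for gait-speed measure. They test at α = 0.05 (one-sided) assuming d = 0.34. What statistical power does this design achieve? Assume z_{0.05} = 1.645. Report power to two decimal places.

For two equal groups, power = Φ(d·√(n/2) − z_{α}).
d·√(n/2) = 0.34 × √(54/2) = 0.34 × 5.196 = 1.767.
z_β = 1.767 − 1.645 = 0.122.
Power = Φ(0.122) = 0.548.

power ≈ 0.55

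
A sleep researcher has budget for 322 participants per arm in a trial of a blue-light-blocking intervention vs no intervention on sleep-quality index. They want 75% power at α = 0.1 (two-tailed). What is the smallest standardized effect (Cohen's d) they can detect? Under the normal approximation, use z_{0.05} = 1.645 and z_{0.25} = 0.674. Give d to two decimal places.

d_min ≈ 0.18

For two independent groups of n = 322 each: d_min = (z_{α/2} + z_β)·√(2/n).
z-sum = 1.645 + 0.674 = 2.319.
d_min = 2.319 × √(2/322) = 2.319 × 0.0788 = 0.183.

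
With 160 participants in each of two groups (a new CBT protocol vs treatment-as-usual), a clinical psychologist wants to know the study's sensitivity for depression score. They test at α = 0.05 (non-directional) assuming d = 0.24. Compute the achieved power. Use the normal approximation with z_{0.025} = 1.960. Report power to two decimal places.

For two equal groups, power = Φ(d·√(n/2) − z_{α/2}).
d·√(n/2) = 0.24 × √(160/2) = 0.24 × 8.944 = 2.147.
z_β = 2.147 − 1.960 = 0.187.
Power = Φ(0.187) = 0.574.

power ≈ 0.57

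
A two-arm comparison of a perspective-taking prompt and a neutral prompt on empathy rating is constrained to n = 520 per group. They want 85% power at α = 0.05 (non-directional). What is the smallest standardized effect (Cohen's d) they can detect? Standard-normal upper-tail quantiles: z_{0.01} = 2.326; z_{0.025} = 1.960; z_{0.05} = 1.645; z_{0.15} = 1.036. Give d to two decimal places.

For two independent groups of n = 520 each: d_min = (z_{α/2} + z_β)·√(2/n).
z-sum = 1.960 + 1.036 = 2.996.
d_min = 2.996 × √(2/520) = 2.996 × 0.0620 = 0.186.

d_min ≈ 0.19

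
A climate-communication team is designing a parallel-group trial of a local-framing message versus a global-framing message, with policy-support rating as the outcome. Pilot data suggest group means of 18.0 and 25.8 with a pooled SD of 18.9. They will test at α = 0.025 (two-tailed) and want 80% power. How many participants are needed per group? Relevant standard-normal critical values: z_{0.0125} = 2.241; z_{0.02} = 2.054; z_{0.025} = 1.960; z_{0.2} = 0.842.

n = 112 per group

Cohen's d = |M₁ − M₂| / SD_pooled = |18.0 − 25.8| / 18.9 = 7.8 / 18.9 = 0.413.
For two independent groups with equal n: n = 2·((z_{α/2} + z_β) / d)².
z_{α/2} + z_β = 2.241 + 0.842 = 3.083.
n = 2 × (3.083 / 0.413)² = 2 × 7.465² = 2 × 55.72 = 111.4.
Round up to the next whole participant.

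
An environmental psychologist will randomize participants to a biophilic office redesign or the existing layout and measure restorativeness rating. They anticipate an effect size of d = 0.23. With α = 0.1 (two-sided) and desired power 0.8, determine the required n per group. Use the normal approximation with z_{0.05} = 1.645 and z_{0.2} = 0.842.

For two independent groups with equal n: n = 2·((z_{α/2} + z_β) / d)².
z_{α/2} + z_β = 1.645 + 0.842 = 2.487.
n = 2 × (2.487 / 0.23)² = 2 × 10.813² = 2 × 116.92 = 233.8.
Round up to the next whole participant.

n = 234 per group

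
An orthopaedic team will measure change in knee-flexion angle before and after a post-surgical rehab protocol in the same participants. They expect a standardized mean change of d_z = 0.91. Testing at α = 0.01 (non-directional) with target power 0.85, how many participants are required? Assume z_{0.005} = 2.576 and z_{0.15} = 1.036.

For a paired (one-sample on differences) test: n = ((z_{α/2} + z_β) / d)².
z_{α/2} + z_β = 2.576 + 1.036 = 3.612.
n = (3.612 / 0.91)² = 3.969² = 15.75.
Round up.

n = 16 pairs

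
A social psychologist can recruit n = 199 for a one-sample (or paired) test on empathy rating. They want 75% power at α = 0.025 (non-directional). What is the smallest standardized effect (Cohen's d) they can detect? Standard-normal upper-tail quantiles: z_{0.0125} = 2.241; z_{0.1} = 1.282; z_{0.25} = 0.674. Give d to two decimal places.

For a single sample (or paired design) of n = 199: d_min = (z_{α/2} + z_β)/√n.
z-sum = 2.241 + 0.674 = 2.915.
d_min = 2.915 / √199 = 2.915 / 14.107 = 0.207.

d_min ≈ 0.21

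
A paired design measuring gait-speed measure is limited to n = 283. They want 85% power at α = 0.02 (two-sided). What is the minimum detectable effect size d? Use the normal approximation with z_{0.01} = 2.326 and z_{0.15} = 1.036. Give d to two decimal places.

For a single sample (or paired design) of n = 283: d_min = (z_{α/2} + z_β)/√n.
z-sum = 2.326 + 1.036 = 3.362.
d_min = 3.362 / √283 = 3.362 / 16.823 = 0.200.

d_min ≈ 0.20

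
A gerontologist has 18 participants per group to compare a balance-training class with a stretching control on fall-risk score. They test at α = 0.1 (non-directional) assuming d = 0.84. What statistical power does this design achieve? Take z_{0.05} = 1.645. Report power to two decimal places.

power ≈ 0.81

For two equal groups, power = Φ(d·√(n/2) − z_{α/2}).
d·√(n/2) = 0.84 × √(18/2) = 0.84 × 3.000 = 2.520.
z_β = 2.520 − 1.645 = 0.875.
Power = Φ(0.875) = 0.809.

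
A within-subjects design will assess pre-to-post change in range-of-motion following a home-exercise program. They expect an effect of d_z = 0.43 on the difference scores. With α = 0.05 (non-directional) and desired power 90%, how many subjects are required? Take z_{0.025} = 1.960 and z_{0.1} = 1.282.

n = 57 pairs

For a paired (one-sample on differences) test: n = ((z_{α/2} + z_β) / d)².
z_{α/2} + z_β = 1.960 + 1.282 = 3.242.
n = (3.242 / 0.43)² = 7.540² = 56.84.
Round up.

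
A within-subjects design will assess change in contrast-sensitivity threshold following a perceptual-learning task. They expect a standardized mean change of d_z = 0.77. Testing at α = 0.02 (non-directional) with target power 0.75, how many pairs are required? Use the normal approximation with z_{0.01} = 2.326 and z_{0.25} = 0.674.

For a paired (one-sample on differences) test: n = ((z_{α/2} + z_β) / d)².
z_{α/2} + z_β = 2.326 + 0.674 = 3.000.
n = (3.000 / 0.77)² = 3.896² = 15.18.
Round up.

n = 16 pairs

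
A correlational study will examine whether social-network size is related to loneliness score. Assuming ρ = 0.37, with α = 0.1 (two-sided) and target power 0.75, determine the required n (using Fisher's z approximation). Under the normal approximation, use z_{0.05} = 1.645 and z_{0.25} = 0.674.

n = 39

Fisher's z: C = ½·ln((1+r)/(1−r)) = ½·ln(2.1746) = 0.3884.
n = ((z_{α/2} + z_β)/C)² + 3.
(1.645 + 0.674) / 0.3884 = 2.319 / 0.3884 = 5.971.
n = 5.971² + 3 = 35.65 + 3 = 38.6.
Round up.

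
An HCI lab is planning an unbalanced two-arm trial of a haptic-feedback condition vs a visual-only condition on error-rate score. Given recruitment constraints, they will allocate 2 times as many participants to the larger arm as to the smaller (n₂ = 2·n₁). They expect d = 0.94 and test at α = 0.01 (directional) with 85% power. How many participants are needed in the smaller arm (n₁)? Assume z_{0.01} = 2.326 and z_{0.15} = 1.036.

n₁ = 20

With allocation ratio k = n₂/n₁ = 2, Var(x̄₁−x̄₂) = σ²(1/n₁ + 1/(k·n₁)) = σ²·(k+1)/(k·n₁).
So n₁ = (1 + 1/k)·((z_{α} + z_β)/d)² = 1.500 × (3.362/0.94)².
n₁ = 1.500 × 12.79 = 19.2.
Round up: n₁ = 20, giving n₂ = 2 × 20 = 40.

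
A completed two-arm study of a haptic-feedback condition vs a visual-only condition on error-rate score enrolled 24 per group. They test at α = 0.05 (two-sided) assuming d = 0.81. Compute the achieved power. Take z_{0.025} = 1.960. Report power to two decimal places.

power ≈ 0.80

For two equal groups, power = Φ(d·√(n/2) − z_{α/2}).
d·√(n/2) = 0.81 × √(24/2) = 0.81 × 3.464 = 2.806.
z_β = 2.806 − 1.960 = 0.846.
Power = Φ(0.846) = 0.801.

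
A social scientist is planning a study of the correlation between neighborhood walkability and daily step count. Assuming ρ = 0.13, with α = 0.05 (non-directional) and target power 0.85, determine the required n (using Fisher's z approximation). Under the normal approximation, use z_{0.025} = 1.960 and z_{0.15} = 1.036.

n = 529

Fisher's z: C = ½·ln((1+r)/(1−r)) = ½·ln(1.2989) = 0.1307.
n = ((z_{α/2} + z_β)/C)² + 3.
(1.960 + 1.036) / 0.1307 = 2.996 / 0.1307 = 22.923.
n = 22.923² + 3 = 525.45 + 3 = 528.5.
Round up.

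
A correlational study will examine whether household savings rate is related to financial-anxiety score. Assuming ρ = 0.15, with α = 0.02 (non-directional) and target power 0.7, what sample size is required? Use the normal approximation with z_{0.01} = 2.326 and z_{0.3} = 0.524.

n = 359

Fisher's z: C = ½·ln((1+r)/(1−r)) = ½·ln(1.3529) = 0.1511.
n = ((z_{α/2} + z_β)/C)² + 3.
(2.326 + 0.524) / 0.1511 = 2.850 / 0.1511 = 18.862.
n = 18.862² + 3 = 355.76 + 3 = 358.8.
Round up.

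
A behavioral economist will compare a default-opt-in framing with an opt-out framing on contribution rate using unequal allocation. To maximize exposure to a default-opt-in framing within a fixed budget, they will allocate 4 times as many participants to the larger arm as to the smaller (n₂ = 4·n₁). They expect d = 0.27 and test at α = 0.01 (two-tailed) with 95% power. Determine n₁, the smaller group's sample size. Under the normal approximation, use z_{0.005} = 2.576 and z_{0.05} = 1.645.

With allocation ratio k = n₂/n₁ = 4, Var(x̄₁−x̄₂) = σ²(1/n₁ + 1/(k·n₁)) = σ²·(k+1)/(k·n₁).
So n₁ = (1 + 1/k)·((z_{α/2} + z_β)/d)² = 1.250 × (4.221/0.27)².
n₁ = 1.250 × 244.40 = 305.5.
Round up: n₁ = 306, giving n₂ = 4 × 306 = 1224.

n₁ = 306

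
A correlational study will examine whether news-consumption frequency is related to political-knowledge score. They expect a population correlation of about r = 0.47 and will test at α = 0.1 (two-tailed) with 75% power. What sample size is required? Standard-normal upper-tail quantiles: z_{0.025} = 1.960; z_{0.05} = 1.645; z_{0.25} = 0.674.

Fisher's z: C = ½·ln((1+r)/(1−r)) = ½·ln(2.7736) = 0.5101.
n = ((z_{α/2} + z_β)/C)² + 3.
(1.645 + 0.674) / 0.5101 = 2.319 / 0.5101 = 4.546.
n = 4.546² + 3 = 20.67 + 3 = 23.7.
Round up.

n = 24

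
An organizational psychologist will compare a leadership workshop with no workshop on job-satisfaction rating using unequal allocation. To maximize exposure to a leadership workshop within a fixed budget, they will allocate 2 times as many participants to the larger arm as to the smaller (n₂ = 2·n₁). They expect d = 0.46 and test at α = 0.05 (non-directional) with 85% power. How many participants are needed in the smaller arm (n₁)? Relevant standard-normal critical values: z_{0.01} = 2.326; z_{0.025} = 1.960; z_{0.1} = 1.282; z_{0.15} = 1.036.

n₁ = 64

With allocation ratio k = n₂/n₁ = 2, Var(x̄₁−x̄₂) = σ²(1/n₁ + 1/(k·n₁)) = σ²·(k+1)/(k·n₁).
So n₁ = (1 + 1/k)·((z_{α/2} + z_β)/d)² = 1.500 × (2.996/0.46)².
n₁ = 1.500 × 42.42 = 63.6.
Round up: n₁ = 64, giving n₂ = 2 × 64 = 128.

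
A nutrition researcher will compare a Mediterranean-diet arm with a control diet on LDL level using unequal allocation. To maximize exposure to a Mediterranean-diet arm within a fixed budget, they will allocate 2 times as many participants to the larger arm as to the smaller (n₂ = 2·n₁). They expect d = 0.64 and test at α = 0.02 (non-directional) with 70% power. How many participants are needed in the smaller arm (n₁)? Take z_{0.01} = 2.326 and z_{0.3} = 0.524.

n₁ = 30

With allocation ratio k = n₂/n₁ = 2, Var(x̄₁−x̄₂) = σ²(1/n₁ + 1/(k·n₁)) = σ²·(k+1)/(k·n₁).
So n₁ = (1 + 1/k)·((z_{α/2} + z_β)/d)² = 1.500 × (2.850/0.64)².
n₁ = 1.500 × 19.83 = 29.7.
Round up: n₁ = 30, giving n₂ = 2 × 30 = 60.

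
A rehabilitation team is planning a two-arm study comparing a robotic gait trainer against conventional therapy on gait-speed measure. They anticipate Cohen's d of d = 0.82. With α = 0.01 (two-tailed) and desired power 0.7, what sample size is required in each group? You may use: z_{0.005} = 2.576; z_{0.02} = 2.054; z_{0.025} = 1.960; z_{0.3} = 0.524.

n = 29 per group

For two independent groups with equal n: n = 2·((z_{α/2} + z_β) / d)².
z_{α/2} + z_β = 2.576 + 0.524 = 3.100.
n = 2 × (3.100 / 0.82)² = 2 × 3.780² = 2 × 14.29 = 28.6.
Round up to the next whole participant.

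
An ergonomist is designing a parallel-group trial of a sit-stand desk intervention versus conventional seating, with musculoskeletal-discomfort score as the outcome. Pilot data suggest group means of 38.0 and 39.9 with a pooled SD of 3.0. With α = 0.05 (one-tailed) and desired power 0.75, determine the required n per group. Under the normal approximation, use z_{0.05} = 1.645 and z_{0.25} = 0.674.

n = 27 per group

Cohen's d = |M₁ − M₂| / SD_pooled = |38.0 − 39.9| / 3.0 = 1.9 / 3.0 = 0.633.
For two independent groups with equal n: n = 2·((z_{α} + z_β) / d)².
z_{α} + z_β = 1.645 + 0.674 = 2.319.
n = 2 × (2.319 / 0.633)² = 2 × 3.664² = 2 × 13.42 = 26.8.
Round up to the next whole participant.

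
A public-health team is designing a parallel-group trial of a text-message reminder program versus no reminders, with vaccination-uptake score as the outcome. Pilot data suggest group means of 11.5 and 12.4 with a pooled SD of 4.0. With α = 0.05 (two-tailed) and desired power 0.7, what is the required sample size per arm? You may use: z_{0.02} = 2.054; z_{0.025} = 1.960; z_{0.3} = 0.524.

n = 244 per group

Cohen's d = |M₁ − M₂| / SD_pooled = |11.5 − 12.4| / 4.0 = 0.9 / 4.0 = 0.225.
For two independent groups with equal n: n = 2·((z_{α/2} + z_β) / d)².
z_{α/2} + z_β = 1.960 + 0.524 = 2.484.
n = 2 × (2.484 / 0.225)² = 2 × 11.040² = 2 × 121.88 = 243.8.
Round up to the next whole participant.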